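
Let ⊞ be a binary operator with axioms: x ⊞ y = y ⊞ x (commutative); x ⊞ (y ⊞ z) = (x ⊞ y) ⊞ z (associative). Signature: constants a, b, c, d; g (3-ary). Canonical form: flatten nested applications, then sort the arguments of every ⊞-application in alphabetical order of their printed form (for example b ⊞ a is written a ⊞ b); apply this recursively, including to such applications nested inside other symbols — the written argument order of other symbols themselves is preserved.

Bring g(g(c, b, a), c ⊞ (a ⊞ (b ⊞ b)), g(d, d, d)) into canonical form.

Answer: g(g(c, b, a), a ⊞ b ⊞ b ⊞ c, g(d, d, d))

Derivation:
Work inside:  c ⊞ (a ⊞ (b ⊞ b))
Flatten:  c ⊞ a ⊞ b ⊞ b
Sort arguments:  a ⊞ b ⊞ b ⊞ c
Put back:  g(g(c, b, a), a ⊞ b ⊞ b ⊞ c, g(d, d, d))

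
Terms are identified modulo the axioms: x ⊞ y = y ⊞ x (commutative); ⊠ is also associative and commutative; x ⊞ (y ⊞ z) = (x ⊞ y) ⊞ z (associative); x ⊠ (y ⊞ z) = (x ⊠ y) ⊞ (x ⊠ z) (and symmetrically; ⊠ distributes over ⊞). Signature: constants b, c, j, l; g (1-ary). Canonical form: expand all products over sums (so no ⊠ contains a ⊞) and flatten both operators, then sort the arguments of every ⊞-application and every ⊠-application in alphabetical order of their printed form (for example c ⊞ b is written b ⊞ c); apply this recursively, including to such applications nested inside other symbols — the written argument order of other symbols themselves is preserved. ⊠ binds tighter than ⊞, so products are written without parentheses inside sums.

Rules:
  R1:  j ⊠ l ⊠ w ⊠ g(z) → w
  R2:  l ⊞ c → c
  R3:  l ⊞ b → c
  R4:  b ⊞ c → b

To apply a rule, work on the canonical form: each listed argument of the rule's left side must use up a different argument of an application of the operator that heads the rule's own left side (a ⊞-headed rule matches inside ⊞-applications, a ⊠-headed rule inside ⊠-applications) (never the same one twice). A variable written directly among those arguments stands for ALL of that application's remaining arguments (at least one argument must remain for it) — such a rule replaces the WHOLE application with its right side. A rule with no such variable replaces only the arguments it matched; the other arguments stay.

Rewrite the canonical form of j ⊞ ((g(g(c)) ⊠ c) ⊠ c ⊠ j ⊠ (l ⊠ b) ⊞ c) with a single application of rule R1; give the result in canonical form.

Answer: b ⊠ c ⊠ c ⊞ c ⊞ j

Derivation:
Canonical form:  b ⊠ c ⊠ c ⊠ g(g(c)) ⊠ j ⊠ l ⊞ c ⊞ j
Match R1:  consume g(g(c)), j, l;  w := b ⊠ c ⊠ c, z := g(c)
The extension variable absorbs all remaining arguments, so the whole application is rewritten.
Giving:  b ⊠ c ⊠ c ⊞ c ⊞ j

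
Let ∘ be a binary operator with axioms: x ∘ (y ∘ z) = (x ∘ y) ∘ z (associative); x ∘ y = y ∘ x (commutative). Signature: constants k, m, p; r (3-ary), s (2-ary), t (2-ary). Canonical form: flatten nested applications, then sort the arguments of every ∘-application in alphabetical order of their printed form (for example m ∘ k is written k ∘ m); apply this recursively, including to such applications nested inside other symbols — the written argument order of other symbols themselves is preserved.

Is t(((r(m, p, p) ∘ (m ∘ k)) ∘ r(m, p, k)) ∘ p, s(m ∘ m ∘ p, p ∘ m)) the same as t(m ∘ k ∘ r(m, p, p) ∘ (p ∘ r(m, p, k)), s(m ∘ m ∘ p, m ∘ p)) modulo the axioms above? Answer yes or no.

Answer: yes — both canonical forms are t(k ∘ m ∘ p ∘ r(m, p, k) ∘ r(m, p, p), s(m ∘ m ∘ p, m ∘ p))

Derivation:
Left:  t(((r(m, p, p) ∘ (m ∘ k)) ∘ r(m, p, k)) ∘ p, s(m ∘ m ∘ p, p ∘ m))
  Focus inside:  ((r(m, p, p) ∘ (m ∘ k)) ∘ r(m, p, k)) ∘ p
  Flatten:  r(m, p, p) ∘ m ∘ k ∘ r(m, p, k) ∘ p
  Sort:  k ∘ m ∘ p ∘ r(m, p, k) ∘ r(m, p, p)
  Put back:  t(k ∘ m ∘ p ∘ r(m, p, k) ∘ r(m, p, p), s(m ∘ m ∘ p, m ∘ p))
Right:  t(m ∘ k ∘ r(m, p, p) ∘ (p ∘ r(m, p, k)), s(m ∘ m ∘ p, m ∘ p))
  Work inside:  m ∘ k ∘ r(m, p, p) ∘ (p ∘ r(m, p, k))
  Flatten:  m ∘ k ∘ r(m, p, p) ∘ p ∘ r(m, p, k)
  Sort arguments:  k ∘ m ∘ p ∘ r(m, p, k) ∘ r(m, p, p)
  Put back:  t(k ∘ m ∘ p ∘ r(m, p, k) ∘ r(m, p, p), s(m ∘ m ∘ p, m ∘ p))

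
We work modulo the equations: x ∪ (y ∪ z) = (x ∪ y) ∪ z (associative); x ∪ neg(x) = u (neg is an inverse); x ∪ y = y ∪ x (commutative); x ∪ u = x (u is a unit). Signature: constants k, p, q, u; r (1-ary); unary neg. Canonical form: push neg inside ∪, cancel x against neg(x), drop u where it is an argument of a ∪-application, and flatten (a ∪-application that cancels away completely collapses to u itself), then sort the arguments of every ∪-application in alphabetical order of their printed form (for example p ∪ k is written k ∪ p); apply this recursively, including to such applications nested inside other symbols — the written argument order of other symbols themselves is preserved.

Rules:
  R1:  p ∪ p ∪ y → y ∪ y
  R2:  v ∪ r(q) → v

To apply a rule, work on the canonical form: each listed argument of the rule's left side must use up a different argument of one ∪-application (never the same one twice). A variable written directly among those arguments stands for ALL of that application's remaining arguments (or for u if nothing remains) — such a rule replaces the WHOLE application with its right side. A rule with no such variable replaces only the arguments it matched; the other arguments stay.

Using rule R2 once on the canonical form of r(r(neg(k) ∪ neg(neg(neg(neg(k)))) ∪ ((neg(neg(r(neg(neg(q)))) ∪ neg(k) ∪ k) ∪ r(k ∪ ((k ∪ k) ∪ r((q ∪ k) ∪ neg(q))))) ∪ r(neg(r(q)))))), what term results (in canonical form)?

Canonical form:  r(r(r(k ∪ k ∪ k ∪ r(k)) ∪ r(neg(r(q))) ∪ r(q)))
R2 matches:  uses r(q);  v := r(k ∪ k ∪ k ∪ r(k)) ∪ r(neg(r(q)))
Every leftover argument binds to the variable; the entire application is replaced.
New term:  r(r(r(k ∪ k ∪ k ∪ r(k)) ∪ r(neg(r(q)))))

Answer: r(r(r(k ∪ k ∪ k ∪ r(k)) ∪ r(neg(r(q)))))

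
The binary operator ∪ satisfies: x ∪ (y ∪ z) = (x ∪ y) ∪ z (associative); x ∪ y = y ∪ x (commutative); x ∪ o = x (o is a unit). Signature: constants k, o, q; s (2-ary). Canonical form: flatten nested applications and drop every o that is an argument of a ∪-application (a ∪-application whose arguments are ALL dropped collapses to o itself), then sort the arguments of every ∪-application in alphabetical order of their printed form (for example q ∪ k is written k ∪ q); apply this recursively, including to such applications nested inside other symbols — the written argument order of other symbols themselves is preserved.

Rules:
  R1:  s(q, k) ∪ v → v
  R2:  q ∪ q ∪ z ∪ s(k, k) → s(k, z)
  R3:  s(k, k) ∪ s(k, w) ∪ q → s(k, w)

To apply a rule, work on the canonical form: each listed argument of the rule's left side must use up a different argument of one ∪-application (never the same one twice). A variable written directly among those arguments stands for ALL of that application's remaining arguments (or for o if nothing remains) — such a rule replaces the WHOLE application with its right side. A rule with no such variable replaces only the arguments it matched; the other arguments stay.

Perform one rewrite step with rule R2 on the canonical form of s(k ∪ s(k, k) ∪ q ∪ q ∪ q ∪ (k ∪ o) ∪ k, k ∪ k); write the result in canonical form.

Canonical form:  s(k ∪ k ∪ k ∪ q ∪ q ∪ q ∪ s(k, k), k ∪ k)
Match R2:  consume q, q, s(k, k);  z := k ∪ k ∪ k ∪ q
The variable takes the whole remainder — replace the entire application.
Giving:  s(s(k, k ∪ k ∪ k ∪ q), k ∪ k)

Answer: s(s(k, k ∪ k ∪ k ∪ q), k ∪ k)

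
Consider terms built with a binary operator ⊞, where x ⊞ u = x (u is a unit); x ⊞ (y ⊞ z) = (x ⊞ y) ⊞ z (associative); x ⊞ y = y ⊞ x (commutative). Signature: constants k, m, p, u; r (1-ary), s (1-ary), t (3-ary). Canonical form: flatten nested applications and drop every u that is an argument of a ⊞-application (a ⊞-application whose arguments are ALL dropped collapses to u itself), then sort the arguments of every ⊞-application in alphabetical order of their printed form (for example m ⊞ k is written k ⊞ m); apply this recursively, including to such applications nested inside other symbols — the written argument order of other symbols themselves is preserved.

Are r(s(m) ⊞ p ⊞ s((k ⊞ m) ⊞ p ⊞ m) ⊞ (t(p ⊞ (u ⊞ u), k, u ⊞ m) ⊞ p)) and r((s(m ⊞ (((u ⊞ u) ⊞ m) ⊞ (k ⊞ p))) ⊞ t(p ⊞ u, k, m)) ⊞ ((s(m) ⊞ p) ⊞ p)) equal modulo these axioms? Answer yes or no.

Left:  r(s(m) ⊞ p ⊞ s((k ⊞ m) ⊞ p ⊞ m) ⊞ (t(p ⊞ (u ⊞ u), k, u ⊞ m) ⊞ p))
  Work inside:  s(m) ⊞ p ⊞ s((k ⊞ m) ⊞ p ⊞ m) ⊞ (t(p ⊞ (u ⊞ u), k, u ⊞ m) ⊞ p)
  Merge nested applications:  s(m) ⊞ p ⊞ s((k ⊞ m) ⊞ p ⊞ m) ⊞ t(p ⊞ (u ⊞ u), k, u ⊞ m) ⊞ p
  Inside:  s((k ⊞ m) ⊞ p ⊞ m)  →  s(k ⊞ m ⊞ m ⊞ p)
  Inside:  t(p ⊞ (u ⊞ u), k, u ⊞ m)  →  t(p, k, m)
  Sort arguments:  p ⊞ p ⊞ s(k ⊞ m ⊞ m ⊞ p) ⊞ s(m) ⊞ t(p, k, m)
  Put back:  r(p ⊞ p ⊞ s(k ⊞ m ⊞ m ⊞ p) ⊞ s(m) ⊞ t(p, k, m))
Right:  r((s(m ⊞ (((u ⊞ u) ⊞ m) ⊞ (k ⊞ p))) ⊞ t(p ⊞ u, k, m)) ⊞ ((s(m) ⊞ p) ⊞ p))
  Focus inside:  (s(m ⊞ (((u ⊞ u) ⊞ m) ⊞ (k ⊞ p))) ⊞ t(p ⊞ u, k, m)) ⊞ ((s(m) ⊞ p) ⊞ p)
  Merge nested applications:  s(m ⊞ (((u ⊞ u) ⊞ m) ⊞ (k ⊞ p))) ⊞ t(p ⊞ u, k, m) ⊞ s(m) ⊞ p ⊞ p
  Simplify inside:  s(m ⊞ (((u ⊞ u) ⊞ m) ⊞ (k ⊞ p)))  →  s(k ⊞ m ⊞ m ⊞ p)
  Inside:  t(p ⊞ u, k, m)  →  t(p, k, m)
  Sort:  p ⊞ p ⊞ s(k ⊞ m ⊞ m ⊞ p) ⊞ s(m) ⊞ t(p, k, m)
  Put back:  r(p ⊞ p ⊞ s(k ⊞ m ⊞ m ⊞ p) ⊞ s(m) ⊞ t(p, k, m))

Answer: yes — both canonical forms are r(p ⊞ p ⊞ s(k ⊞ m ⊞ m ⊞ p) ⊞ s(m) ⊞ t(p, k, m))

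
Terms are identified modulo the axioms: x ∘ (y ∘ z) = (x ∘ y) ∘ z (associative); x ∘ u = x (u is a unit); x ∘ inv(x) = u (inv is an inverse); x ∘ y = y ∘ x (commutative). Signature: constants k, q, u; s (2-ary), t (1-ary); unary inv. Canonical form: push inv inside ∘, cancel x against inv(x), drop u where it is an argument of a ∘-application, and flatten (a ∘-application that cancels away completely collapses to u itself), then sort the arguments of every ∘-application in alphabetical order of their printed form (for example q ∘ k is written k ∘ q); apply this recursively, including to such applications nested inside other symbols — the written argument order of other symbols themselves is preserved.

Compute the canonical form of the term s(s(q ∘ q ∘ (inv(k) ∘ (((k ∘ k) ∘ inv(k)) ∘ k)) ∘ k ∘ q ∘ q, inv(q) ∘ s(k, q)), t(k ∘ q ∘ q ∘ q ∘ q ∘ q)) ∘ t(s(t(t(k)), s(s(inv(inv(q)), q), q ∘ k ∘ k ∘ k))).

Answer: s(s(k ∘ k ∘ q ∘ q ∘ q ∘ q, inv(q) ∘ s(k, q)), t(k ∘ q ∘ q ∘ q ∘ q ∘ q)) ∘ t(s(t(t(k)), s(s(q, q), k ∘ k ∘ k ∘ q)))

Derivation:
Push inv inside:  distribute inv over ∘ and collapse double inv
Combine occurrences:  s(s(k ∘ k ∘ q ∘ q ∘ q ∘ q, inv(q) ∘ s(k, q)), t(k ∘ q ∘ q ∘ q ∘ q ∘ q)) ∘ t(s(t(t(k)), s(s(q, q), k ∘ k ∘ k ∘ q)))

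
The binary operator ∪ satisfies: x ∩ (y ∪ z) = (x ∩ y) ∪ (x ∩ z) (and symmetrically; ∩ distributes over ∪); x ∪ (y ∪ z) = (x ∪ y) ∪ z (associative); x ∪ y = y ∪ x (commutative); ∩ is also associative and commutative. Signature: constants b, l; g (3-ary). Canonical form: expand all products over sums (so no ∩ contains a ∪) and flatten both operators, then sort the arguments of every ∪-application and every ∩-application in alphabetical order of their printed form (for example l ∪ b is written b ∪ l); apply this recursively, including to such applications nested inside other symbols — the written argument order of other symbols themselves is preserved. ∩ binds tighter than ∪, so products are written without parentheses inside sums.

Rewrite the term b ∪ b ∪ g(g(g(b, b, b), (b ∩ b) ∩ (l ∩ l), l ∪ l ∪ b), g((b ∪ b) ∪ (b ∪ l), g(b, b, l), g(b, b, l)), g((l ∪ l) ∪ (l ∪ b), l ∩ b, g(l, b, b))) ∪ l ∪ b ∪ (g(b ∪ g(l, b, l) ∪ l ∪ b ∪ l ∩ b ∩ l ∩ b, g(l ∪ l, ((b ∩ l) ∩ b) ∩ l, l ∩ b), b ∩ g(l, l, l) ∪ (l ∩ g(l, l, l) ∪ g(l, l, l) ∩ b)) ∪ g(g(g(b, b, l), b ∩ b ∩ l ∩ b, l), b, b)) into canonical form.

Answer: b ∪ b ∪ b ∪ g(b ∪ b ∪ b ∩ b ∩ l ∩ l ∪ g(l, b, l) ∪ l, g(l ∪ l, b ∩ b ∩ l ∩ l, b ∩ l), b ∩ g(l, l, l) ∪ b ∩ g(l, l, l) ∪ g(l, l, l) ∩ l) ∪ g(g(g(b, b, b), b ∩ b ∩ l ∩ l, b ∪ l ∪ l), g(b ∪ b ∪ b ∪ l, g(b, b, l), g(b, b, l)), g(b ∪ l ∪ l ∪ l, b ∩ l, g(l, b, b))) ∪ g(g(g(b, b, l), b ∩ b ∩ b ∩ l, l), b, b) ∪ l

Derivation:
Un-nest:  b ∪ b ∪ g(g(g(b, b, b), b ∩ b ∩ l ∩ l, b ∪ l ∪ l), g(b ∪ b ∪ b ∪ l, g(b, b, l), g(b, b, l)), g(b ∪ l ∪ l ∪ l, b ∩ l, g(l, b, b))) ∪ l ∪ b ∪ g(b ∪ b ∪ b ∩ b ∩ l ∩ l ∪ g(l, b, l) ∪ l, g(l ∪ l, b ∩ b ∩ l ∩ l, b ∩ l), b ∩ g(l, l, l) ∪ b ∩ g(l, l, l) ∪ g(l, l, l) ∩ l) ∪ g(g(g(b, b, l), b ∩ b ∩ b ∩ l, l), b, b)
Sort:  b ∪ b ∪ b ∪ g(b ∪ b ∪ b ∩ b ∩ l ∩ l ∪ g(l, b, l) ∪ l, g(l ∪ l, b ∩ b ∩ l ∩ l, b ∩ l), b ∩ g(l, l, l) ∪ b ∩ g(l, l, l) ∪ g(l, l, l) ∩ l) ∪ g(g(g(b, b, b), b ∩ b ∩ l ∩ l, b ∪ l ∪ l), g(b ∪ b ∪ b ∪ l, g(b, b, l), g(b, b, l)), g(b ∪ l ∪ l ∪ l, b ∩ l, g(l, b, b))) ∪ g(g(g(b, b, l), b ∩ b ∩ b ∩ l, l), b, b) ∪ l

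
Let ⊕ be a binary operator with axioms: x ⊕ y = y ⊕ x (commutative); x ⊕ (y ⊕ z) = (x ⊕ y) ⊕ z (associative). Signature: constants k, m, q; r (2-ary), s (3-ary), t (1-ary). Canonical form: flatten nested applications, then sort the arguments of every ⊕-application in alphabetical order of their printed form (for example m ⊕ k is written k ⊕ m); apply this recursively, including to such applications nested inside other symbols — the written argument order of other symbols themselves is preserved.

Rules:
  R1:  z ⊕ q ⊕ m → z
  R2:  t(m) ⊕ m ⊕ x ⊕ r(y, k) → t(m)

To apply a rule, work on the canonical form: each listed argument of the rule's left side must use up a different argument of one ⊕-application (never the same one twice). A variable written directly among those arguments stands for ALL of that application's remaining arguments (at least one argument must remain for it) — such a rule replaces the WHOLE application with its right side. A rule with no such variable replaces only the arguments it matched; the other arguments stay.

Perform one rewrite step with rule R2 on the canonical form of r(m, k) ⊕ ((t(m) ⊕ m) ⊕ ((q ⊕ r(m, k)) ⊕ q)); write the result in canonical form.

Canonical form:  m ⊕ q ⊕ q ⊕ r(m, k) ⊕ r(m, k) ⊕ t(m)
Apply R2:  consuming m, r(m, k), t(m);  x := q ⊕ q ⊕ r(m, k), y := m
The extension variable absorbs all remaining arguments, so the whole application is rewritten.
Giving:  t(m)

Answer: t(m)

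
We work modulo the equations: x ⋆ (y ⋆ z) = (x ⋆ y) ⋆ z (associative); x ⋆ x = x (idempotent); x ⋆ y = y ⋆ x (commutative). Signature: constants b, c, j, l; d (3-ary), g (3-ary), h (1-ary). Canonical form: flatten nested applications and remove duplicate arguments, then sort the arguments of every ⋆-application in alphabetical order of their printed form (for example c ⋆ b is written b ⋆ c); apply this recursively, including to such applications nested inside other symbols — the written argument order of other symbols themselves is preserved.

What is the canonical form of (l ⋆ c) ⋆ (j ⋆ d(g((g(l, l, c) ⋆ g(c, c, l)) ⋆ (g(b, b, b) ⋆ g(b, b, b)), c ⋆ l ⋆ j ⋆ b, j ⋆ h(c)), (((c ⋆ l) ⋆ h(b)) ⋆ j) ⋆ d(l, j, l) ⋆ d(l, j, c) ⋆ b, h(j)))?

Answer: c ⋆ d(g(g(b, b, b) ⋆ g(c, c, l) ⋆ g(l, l, c), b ⋆ c ⋆ j ⋆ l, h(c) ⋆ j), b ⋆ c ⋆ d(l, j, c) ⋆ d(l, j, l) ⋆ h(b) ⋆ j ⋆ l, h(j)) ⋆ j ⋆ l

Derivation:
Flatten:  l ⋆ c ⋆ j ⋆ d(g((g(l, l, c) ⋆ g(c, c, l)) ⋆ (g(b, b, b) ⋆ g(b, b, b)), c ⋆ l ⋆ j ⋆ b, j ⋆ h(c)), (((c ⋆ l) ⋆ h(b)) ⋆ j) ⋆ d(l, j, l) ⋆ d(l, j, c) ⋆ b, h(j))
Inside:  d(g((g(l, l, c) ⋆ g(c, c, l)) ⋆ (g(b, b, b) ⋆ g(b, b, b)), c ⋆ l ⋆ j ⋆ b, j ⋆ h(c)), (((c ⋆ l) ⋆ h(b)) ⋆ j) ⋆ d(l, j, l) ⋆ d(l, j, c) ⋆ b, h(j))  →  d(g(g(b, b, b) ⋆ g(c, c, l) ⋆ g(l, l, c), b ⋆ c ⋆ j ⋆ l, h(c) ⋆ j), b ⋆ c ⋆ d(l, j, c) ⋆ d(l, j, l) ⋆ h(b) ⋆ j ⋆ l, h(j))
Order the arguments:  c ⋆ d(g(g(b, b, b) ⋆ g(c, c, l) ⋆ g(l, l, c), b ⋆ c ⋆ j ⋆ l, h(c) ⋆ j), b ⋆ c ⋆ d(l, j, c) ⋆ d(l, j, l) ⋆ h(b) ⋆ j ⋆ l, h(j)) ⋆ j ⋆ l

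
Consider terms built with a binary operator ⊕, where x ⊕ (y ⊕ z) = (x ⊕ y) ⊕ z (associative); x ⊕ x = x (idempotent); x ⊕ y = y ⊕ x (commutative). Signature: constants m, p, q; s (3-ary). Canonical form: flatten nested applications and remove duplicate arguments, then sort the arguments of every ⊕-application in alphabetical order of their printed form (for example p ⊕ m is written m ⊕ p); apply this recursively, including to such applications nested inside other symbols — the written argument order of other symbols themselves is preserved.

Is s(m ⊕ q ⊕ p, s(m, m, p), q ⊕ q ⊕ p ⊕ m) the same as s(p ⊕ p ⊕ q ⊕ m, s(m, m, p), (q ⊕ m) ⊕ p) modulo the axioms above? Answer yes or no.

Answer: yes — both canonical forms are s(m ⊕ p ⊕ q, s(m, m, p), m ⊕ p ⊕ q)

Derivation:
Left:  s(m ⊕ q ⊕ p, s(m, m, p), q ⊕ q ⊕ p ⊕ m)
  Descend into:  q ⊕ q ⊕ p ⊕ m
  Idempotence:  drop duplicate q
  Order the arguments:  m ⊕ p ⊕ q
  Reassemble:  s(m ⊕ p ⊕ q, s(m, m, p), m ⊕ p ⊕ q)
Right:  s(p ⊕ p ⊕ q ⊕ m, s(m, m, p), (q ⊕ m) ⊕ p)
  Focus inside:  (q ⊕ m) ⊕ p
  Un-nest:  q ⊕ m ⊕ p
  Sort arguments:  m ⊕ p ⊕ q
  Rebuild:  s(m ⊕ p ⊕ q, s(m, m, p), m ⊕ p ⊕ q)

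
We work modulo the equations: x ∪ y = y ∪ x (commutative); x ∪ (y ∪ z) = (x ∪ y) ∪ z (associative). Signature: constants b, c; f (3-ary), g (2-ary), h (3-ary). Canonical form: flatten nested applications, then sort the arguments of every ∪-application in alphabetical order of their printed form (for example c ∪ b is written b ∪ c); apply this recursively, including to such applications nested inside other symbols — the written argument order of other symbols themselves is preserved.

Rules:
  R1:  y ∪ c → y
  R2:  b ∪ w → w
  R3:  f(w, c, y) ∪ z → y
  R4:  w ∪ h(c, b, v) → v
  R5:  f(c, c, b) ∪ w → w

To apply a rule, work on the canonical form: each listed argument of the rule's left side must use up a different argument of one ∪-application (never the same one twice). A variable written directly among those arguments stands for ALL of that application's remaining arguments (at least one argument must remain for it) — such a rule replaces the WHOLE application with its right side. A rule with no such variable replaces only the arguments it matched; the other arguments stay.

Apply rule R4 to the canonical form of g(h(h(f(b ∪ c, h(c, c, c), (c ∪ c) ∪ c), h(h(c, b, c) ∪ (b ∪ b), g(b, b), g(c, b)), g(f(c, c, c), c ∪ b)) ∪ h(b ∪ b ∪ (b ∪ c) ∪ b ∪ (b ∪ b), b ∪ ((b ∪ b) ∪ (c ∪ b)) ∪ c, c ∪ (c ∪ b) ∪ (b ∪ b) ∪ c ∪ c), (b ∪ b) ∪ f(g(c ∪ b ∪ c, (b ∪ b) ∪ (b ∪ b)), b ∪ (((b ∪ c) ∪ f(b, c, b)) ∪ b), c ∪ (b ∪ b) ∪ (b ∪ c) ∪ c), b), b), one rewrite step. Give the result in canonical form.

Canonical form:  g(h(h(b ∪ b ∪ b ∪ b ∪ b ∪ b ∪ c, b ∪ b ∪ b ∪ b ∪ c ∪ c, b ∪ b ∪ b ∪ c ∪ c ∪ c ∪ c) ∪ h(f(b ∪ c, h(c, c, c), c ∪ c ∪ c), h(b ∪ b ∪ h(c, b, c), g(b, b), g(c, b)), g(f(c, c, c), b ∪ c)), b ∪ b ∪ f(g(b ∪ c ∪ c, b ∪ b ∪ b ∪ b), b ∪ b ∪ b ∪ c ∪ f(b, c, b), b ∪ b ∪ b ∪ c ∪ c ∪ c), b), b)
Apply R4:  consuming h(c, b, c);  v := c, w := b ∪ b
The extension variable absorbs all remaining arguments, so the whole application is rewritten.
Result:  g(h(h(b ∪ b ∪ b ∪ b ∪ b ∪ b ∪ c, b ∪ b ∪ b ∪ b ∪ c ∪ c, b ∪ b ∪ b ∪ c ∪ c ∪ c ∪ c) ∪ h(f(b ∪ c, h(c, c, c), c ∪ c ∪ c), h(c, g(b, b), g(c, b)), g(f(c, c, c), b ∪ c)), b ∪ b ∪ f(g(b ∪ c ∪ c, b ∪ b ∪ b ∪ b), b ∪ b ∪ b ∪ c ∪ f(b, c, b), b ∪ b ∪ b ∪ c ∪ c ∪ c), b), b)

Answer: g(h(h(b ∪ b ∪ b ∪ b ∪ b ∪ b ∪ c, b ∪ b ∪ b ∪ b ∪ c ∪ c, b ∪ b ∪ b ∪ c ∪ c ∪ c ∪ c) ∪ h(f(b ∪ c, h(c, c, c), c ∪ c ∪ c), h(c, g(b, b), g(c, b)), g(f(c, c, c), b ∪ c)), b ∪ b ∪ f(g(b ∪ c ∪ c, b ∪ b ∪ b ∪ b), b ∪ b ∪ b ∪ c ∪ f(b, c, b), b ∪ b ∪ b ∪ c ∪ c ∪ c), b), b)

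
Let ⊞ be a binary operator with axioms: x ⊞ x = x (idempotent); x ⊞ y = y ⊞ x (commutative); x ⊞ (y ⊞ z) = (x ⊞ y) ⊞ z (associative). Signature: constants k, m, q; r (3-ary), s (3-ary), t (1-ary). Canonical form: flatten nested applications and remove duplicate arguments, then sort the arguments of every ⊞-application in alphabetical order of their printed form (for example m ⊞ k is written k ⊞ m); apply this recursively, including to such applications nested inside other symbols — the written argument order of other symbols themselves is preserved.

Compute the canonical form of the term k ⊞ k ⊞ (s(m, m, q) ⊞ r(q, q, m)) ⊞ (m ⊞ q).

Answer: k ⊞ m ⊞ q ⊞ r(q, q, m) ⊞ s(m, m, q)

Derivation:
Merge nested applications:  k ⊞ k ⊞ s(m, m, q) ⊞ r(q, q, m) ⊞ m ⊞ q
Idempotence:  drop duplicate k
Sort:  k ⊞ m ⊞ q ⊞ r(q, q, m) ⊞ s(m, m, q)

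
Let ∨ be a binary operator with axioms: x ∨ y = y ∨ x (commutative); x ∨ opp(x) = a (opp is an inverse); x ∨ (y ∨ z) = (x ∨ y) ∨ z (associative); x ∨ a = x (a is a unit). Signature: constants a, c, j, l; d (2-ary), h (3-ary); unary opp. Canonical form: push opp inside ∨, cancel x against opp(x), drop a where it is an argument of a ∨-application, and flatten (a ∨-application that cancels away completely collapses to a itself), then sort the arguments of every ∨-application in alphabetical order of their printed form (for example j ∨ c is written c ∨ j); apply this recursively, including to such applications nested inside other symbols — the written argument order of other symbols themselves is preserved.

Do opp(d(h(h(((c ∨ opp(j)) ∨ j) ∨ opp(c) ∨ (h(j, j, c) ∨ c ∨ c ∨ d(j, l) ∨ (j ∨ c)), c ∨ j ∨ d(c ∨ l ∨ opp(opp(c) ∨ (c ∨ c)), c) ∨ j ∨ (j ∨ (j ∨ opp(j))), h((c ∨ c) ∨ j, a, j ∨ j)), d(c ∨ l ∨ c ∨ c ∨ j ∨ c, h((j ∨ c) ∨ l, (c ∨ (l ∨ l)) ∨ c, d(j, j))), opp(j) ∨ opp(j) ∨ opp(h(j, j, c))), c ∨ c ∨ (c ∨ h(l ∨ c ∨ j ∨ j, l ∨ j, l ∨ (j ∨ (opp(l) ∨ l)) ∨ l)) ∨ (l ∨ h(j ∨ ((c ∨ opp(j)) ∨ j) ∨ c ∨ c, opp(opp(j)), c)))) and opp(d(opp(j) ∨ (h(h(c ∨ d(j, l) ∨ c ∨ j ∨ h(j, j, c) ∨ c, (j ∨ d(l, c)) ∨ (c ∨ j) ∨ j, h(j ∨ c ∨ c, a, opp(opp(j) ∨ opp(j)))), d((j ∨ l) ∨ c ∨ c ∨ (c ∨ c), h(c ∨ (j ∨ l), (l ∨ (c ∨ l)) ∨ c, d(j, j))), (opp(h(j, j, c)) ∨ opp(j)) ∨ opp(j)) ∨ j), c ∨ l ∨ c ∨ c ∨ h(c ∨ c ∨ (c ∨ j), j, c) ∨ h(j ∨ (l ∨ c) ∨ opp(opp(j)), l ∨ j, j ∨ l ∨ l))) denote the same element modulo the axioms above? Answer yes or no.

Left:  opp(d(h(h(((c ∨ opp(j)) ∨ j) ∨ opp(c) ∨ (h(j, j, c) ∨ c ∨ c ∨ d(j, l) ∨ (j ∨ c)), c ∨ j ∨ d(c ∨ l ∨ opp(opp(c) ∨ (c ∨ c)), c) ∨ j ∨ (j ∨ (j ∨ opp(j))), h((c ∨ c) ∨ j, a, j ∨ j)), d(c ∨ l ∨ c ∨ c ∨ j ∨ c, h((j ∨ c) ∨ l, (c ∨ (l ∨ l)) ∨ c, d(j, j))), opp(j) ∨ opp(j) ∨ opp(h(j, j, c))), c ∨ c ∨ (c ∨ h(l ∨ c ∨ j ∨ j, l ∨ j, l ∨ (j ∨ (opp(l) ∨ l)) ∨ l)) ∨ (l ∨ h(j ∨ ((c ∨ opp(j)) ∨ j) ∨ c ∨ c, opp(opp(j)), c))))
  Push opp inside:  distribute opp over ∨ and collapse double opp
  Combine occurrences:  opp(d(h(h(c ∨ c ∨ c ∨ d(j, l) ∨ h(j, j, c) ∨ j, c ∨ d(l, c) ∨ j ∨ j ∨ j, h(c ∨ c ∨ j, a, j ∨ j)), d(c ∨ c ∨ c ∨ c ∨ j ∨ l, h(c ∨ j ∨ l, c ∨ c ∨ l ∨ l, d(j, j))), opp(h(j, j, c)) ∨ opp(j) ∨ opp(j)), c ∨ c ∨ c ∨ h(c ∨ c ∨ c ∨ j, j, c) ∨ h(c ∨ j ∨ j ∨ l, j ∨ l, j ∨ l ∨ l) ∨ l))
Right:  opp(d(opp(j) ∨ (h(h(c ∨ d(j, l) ∨ c ∨ j ∨ h(j, j, c) ∨ c, (j ∨ d(l, c)) ∨ (c ∨ j) ∨ j, h(j ∨ c ∨ c, a, opp(opp(j) ∨ opp(j)))), d((j ∨ l) ∨ c ∨ c ∨ (c ∨ c), h(c ∨ (j ∨ l), (l ∨ (c ∨ l)) ∨ c, d(j, j))), (opp(h(j, j, c)) ∨ opp(j)) ∨ opp(j)) ∨ j), c ∨ l ∨ c ∨ c ∨ h(c ∨ c ∨ (c ∨ j), j, c) ∨ h(j ∨ (l ∨ c) ∨ opp(opp(j)), l ∨ j, j ∨ l ∨ l)))
  Push opp inside:  distribute opp over ∨ and collapse double opp
  Combine occurrences:  opp(d(h(h(c ∨ c ∨ c ∨ d(j, l) ∨ h(j, j, c) ∨ j, c ∨ d(l, c) ∨ j ∨ j ∨ j, h(c ∨ c ∨ j, a, j ∨ j)), d(c ∨ c ∨ c ∨ c ∨ j ∨ l, h(c ∨ j ∨ l, c ∨ c ∨ l ∨ l, d(j, j))), opp(h(j, j, c)) ∨ opp(j) ∨ opp(j)), c ∨ c ∨ c ∨ h(c ∨ c ∨ c ∨ j, j, c) ∨ h(c ∨ j ∨ j ∨ l, j ∨ l, j ∨ l ∨ l) ∨ l))

Answer: yes — both canonical forms are opp(d(h(h(c ∨ c ∨ c ∨ d(j, l) ∨ h(j, j, c) ∨ j, c ∨ d(l, c) ∨ j ∨ j ∨ j, h(c ∨ c ∨ j, a, j ∨ j)), d(c ∨ c ∨ c ∨ c ∨ j ∨ l, h(c ∨ j ∨ l, c ∨ c ∨ l ∨ l, d(j, j))), opp(h(j, j, c)) ∨ opp(j) ∨ opp(j)), c ∨ c ∨ c ∨ h(c ∨ c ∨ c ∨ j, j, c) ∨ h(c ∨ j ∨ j ∨ l, j ∨ l, j ∨ l ∨ l) ∨ l))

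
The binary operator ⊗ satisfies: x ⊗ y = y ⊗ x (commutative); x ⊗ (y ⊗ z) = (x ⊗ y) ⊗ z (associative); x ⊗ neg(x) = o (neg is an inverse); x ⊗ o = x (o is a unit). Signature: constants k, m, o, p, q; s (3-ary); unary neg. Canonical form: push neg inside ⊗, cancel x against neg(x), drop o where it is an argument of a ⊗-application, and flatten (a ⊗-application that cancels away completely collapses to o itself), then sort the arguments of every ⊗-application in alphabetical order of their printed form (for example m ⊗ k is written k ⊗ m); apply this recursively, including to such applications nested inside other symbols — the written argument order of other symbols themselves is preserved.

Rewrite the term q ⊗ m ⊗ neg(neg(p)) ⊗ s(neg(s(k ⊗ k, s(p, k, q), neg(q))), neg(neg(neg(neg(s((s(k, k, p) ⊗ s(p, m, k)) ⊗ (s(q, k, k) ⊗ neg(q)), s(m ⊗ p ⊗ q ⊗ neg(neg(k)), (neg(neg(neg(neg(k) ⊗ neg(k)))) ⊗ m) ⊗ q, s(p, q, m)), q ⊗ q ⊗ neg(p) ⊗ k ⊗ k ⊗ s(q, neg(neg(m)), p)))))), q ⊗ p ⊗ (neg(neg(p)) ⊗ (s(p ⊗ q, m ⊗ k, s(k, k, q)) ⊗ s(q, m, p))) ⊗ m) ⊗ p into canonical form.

Push neg inside:  distribute neg over ⊗ and collapse double neg
Combine occurrences:  q ⊗ m ⊗ p ⊗ p ⊗ s(neg(s(k ⊗ k, s(p, k, q), neg(q))), s(neg(q) ⊗ s(k, k, p) ⊗ s(p, m, k) ⊗ s(q, k, k), s(k ⊗ m ⊗ p ⊗ q, k ⊗ k ⊗ m ⊗ q, s(p, q, m)), k ⊗ k ⊗ neg(p) ⊗ q ⊗ q ⊗ s(q, m, p)), m ⊗ p ⊗ p ⊗ q ⊗ s(p ⊗ q, k ⊗ m, s(k, k, q)) ⊗ s(q, m, p))
Sort:  m ⊗ p ⊗ p ⊗ q ⊗ s(neg(s(k ⊗ k, s(p, k, q), neg(q))), s(neg(q) ⊗ s(k, k, p) ⊗ s(p, m, k) ⊗ s(q, k, k), s(k ⊗ m ⊗ p ⊗ q, k ⊗ k ⊗ m ⊗ q, s(p, q, m)), k ⊗ k ⊗ neg(p) ⊗ q ⊗ q ⊗ s(q, m, p)), m ⊗ p ⊗ p ⊗ q ⊗ s(p ⊗ q, k ⊗ m, s(k, k, q)) ⊗ s(q, m, p))

Answer: m ⊗ p ⊗ p ⊗ q ⊗ s(neg(s(k ⊗ k, s(p, k, q), neg(q))), s(neg(q) ⊗ s(k, k, p) ⊗ s(p, m, k) ⊗ s(q, k, k), s(k ⊗ m ⊗ p ⊗ q, k ⊗ k ⊗ m ⊗ q, s(p, q, m)), k ⊗ k ⊗ neg(p) ⊗ q ⊗ q ⊗ s(q, m, p)), m ⊗ p ⊗ p ⊗ q ⊗ s(p ⊗ q, k ⊗ m, s(k, k, q)) ⊗ s(q, m, p))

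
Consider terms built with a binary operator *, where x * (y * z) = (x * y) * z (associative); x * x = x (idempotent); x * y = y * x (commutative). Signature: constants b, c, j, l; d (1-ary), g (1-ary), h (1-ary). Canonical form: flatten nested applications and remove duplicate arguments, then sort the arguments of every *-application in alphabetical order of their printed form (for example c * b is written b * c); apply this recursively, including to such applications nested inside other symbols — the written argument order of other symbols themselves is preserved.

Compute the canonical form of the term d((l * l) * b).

Focus inside:  (l * l) * b
Merge nested applications:  l * l * b
Idempotence:  drop duplicate l
Sort:  b * l
Rebuild:  d(b * l)

Answer: d(b * l)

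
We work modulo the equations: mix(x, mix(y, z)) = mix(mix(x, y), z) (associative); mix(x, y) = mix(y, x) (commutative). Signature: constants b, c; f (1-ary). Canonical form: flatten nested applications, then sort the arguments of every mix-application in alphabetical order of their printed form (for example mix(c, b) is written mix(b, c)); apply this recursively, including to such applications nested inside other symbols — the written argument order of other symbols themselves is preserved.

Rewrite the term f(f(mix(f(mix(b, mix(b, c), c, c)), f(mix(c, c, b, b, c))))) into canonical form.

Answer: f(f(mix(f(mix(b, b, c, c, c)), f(mix(b, b, c, c, c)))))

Derivation:
Descend into:  mix(f(mix(b, mix(b, c), c, c)), f(mix(c, c, b, b, c)))
Simplify inside:  f(mix(b, mix(b, c), c, c))  →  f(mix(b, b, c, c, c))
Inside:  f(mix(c, c, b, b, c))  →  f(mix(b, b, c, c, c))
Sort:  mix(f(mix(b, b, c, c, c)), f(mix(b, b, c, c, c)))
Reassemble:  f(f(mix(f(mix(b, b, c, c, c)), f(mix(b, b, c, c, c)))))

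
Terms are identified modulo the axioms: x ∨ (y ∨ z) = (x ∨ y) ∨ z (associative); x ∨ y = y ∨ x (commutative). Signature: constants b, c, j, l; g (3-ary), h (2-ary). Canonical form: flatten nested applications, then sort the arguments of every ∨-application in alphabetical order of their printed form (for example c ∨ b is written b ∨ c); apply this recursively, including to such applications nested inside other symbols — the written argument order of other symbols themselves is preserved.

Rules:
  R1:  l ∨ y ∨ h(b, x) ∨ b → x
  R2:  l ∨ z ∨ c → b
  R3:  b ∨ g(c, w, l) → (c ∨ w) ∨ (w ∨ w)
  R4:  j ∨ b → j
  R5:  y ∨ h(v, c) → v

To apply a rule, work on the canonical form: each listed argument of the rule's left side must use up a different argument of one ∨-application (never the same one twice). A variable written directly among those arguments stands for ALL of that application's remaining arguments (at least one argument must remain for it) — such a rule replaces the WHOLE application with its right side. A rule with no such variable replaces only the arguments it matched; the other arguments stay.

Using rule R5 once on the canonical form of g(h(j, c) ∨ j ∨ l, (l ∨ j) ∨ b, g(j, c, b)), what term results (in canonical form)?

Canonical form:  g(h(j, c) ∨ j ∨ l, b ∨ j ∨ l, g(j, c, b))
Match R5:  consume h(j, c);  v := j, y := j ∨ l
The variable takes the whole remainder — replace the entire application.
Giving:  g(j, b ∨ j ∨ l, g(j, c, b))

Answer: g(j, b ∨ j ∨ l, g(j, c, b))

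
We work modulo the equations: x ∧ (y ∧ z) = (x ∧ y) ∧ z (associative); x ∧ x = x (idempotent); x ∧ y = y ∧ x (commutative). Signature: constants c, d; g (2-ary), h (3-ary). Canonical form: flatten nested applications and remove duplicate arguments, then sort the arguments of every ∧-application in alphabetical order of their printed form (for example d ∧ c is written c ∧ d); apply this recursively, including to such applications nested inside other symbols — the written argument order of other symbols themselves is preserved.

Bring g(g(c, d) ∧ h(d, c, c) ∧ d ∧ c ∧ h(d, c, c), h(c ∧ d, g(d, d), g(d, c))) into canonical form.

Focus inside:  g(c, d) ∧ h(d, c, c) ∧ d ∧ c ∧ h(d, c, c)
Idempotence:  drop duplicate h(d, c, c)
Order the arguments:  c ∧ d ∧ g(c, d) ∧ h(d, c, c)
Reassemble:  g(c ∧ d ∧ g(c, d) ∧ h(d, c, c), h(c ∧ d, g(d, d), g(d, c)))

Answer: g(c ∧ d ∧ g(c, d) ∧ h(d, c, c), h(c ∧ d, g(d, d), g(d, c)))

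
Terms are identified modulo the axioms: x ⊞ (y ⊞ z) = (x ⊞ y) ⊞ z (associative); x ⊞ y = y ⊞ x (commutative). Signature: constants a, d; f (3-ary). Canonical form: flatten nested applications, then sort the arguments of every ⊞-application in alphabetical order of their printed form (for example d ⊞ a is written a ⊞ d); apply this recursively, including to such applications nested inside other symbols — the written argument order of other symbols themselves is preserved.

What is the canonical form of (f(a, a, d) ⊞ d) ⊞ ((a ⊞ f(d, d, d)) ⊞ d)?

Answer: a ⊞ d ⊞ d ⊞ f(a, a, d) ⊞ f(d, d, d)

Derivation:
Flatten:  f(a, a, d) ⊞ d ⊞ a ⊞ f(d, d, d) ⊞ d
Sort arguments:  a ⊞ d ⊞ d ⊞ f(a, a, d) ⊞ f(d, d, d)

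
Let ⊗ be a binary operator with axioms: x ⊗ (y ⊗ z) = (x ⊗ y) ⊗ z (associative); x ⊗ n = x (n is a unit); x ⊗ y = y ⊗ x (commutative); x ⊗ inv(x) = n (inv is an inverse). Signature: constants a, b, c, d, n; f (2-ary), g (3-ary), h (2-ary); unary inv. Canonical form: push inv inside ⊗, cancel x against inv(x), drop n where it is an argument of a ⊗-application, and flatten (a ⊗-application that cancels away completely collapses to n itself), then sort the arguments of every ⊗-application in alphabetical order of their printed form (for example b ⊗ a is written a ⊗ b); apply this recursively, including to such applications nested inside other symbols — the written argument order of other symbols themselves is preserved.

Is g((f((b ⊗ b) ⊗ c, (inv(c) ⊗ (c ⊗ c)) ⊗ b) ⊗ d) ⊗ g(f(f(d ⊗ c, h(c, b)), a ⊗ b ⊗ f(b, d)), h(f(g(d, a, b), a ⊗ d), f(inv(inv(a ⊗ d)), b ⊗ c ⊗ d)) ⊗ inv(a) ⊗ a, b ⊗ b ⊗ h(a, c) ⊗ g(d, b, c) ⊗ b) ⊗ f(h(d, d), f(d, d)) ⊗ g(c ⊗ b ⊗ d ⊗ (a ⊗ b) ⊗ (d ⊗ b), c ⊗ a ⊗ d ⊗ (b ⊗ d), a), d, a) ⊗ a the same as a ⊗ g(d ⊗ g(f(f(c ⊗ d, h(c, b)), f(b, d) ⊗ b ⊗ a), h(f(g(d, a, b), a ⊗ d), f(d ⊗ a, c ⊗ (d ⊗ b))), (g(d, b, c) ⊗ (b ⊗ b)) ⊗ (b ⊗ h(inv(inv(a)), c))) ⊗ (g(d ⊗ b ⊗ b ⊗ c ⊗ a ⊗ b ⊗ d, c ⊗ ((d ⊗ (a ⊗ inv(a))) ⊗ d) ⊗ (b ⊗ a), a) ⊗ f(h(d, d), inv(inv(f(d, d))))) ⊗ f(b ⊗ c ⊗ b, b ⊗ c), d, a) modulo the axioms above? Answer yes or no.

Left:  g((f((b ⊗ b) ⊗ c, (inv(c) ⊗ (c ⊗ c)) ⊗ b) ⊗ d) ⊗ g(f(f(d ⊗ c, h(c, b)), a ⊗ b ⊗ f(b, d)), h(f(g(d, a, b), a ⊗ d), f(inv(inv(a ⊗ d)), b ⊗ c ⊗ d)) ⊗ inv(a) ⊗ a, b ⊗ b ⊗ h(a, c) ⊗ g(d, b, c) ⊗ b) ⊗ f(h(d, d), f(d, d)) ⊗ g(c ⊗ b ⊗ d ⊗ (a ⊗ b) ⊗ (d ⊗ b), c ⊗ a ⊗ d ⊗ (b ⊗ d), a), d, a) ⊗ a
  Push inv inside:  distribute inv over ⊗ and collapse double inv
  Collect terms:  g(d ⊗ f(b ⊗ b ⊗ c, b ⊗ c) ⊗ f(h(d, d), f(d, d)) ⊗ g(a ⊗ b ⊗ b ⊗ b ⊗ c ⊗ d ⊗ d, a ⊗ b ⊗ c ⊗ d ⊗ d, a) ⊗ g(f(f(c ⊗ d, h(c, b)), a ⊗ b ⊗ f(b, d)), h(f(g(d, a, b), a ⊗ d), f(a ⊗ d, b ⊗ c ⊗ d)), b ⊗ b ⊗ b ⊗ g(d, b, c) ⊗ h(a, c)), d, a) ⊗ a
  Sort arguments:  a ⊗ g(d ⊗ f(b ⊗ b ⊗ c, b ⊗ c) ⊗ f(h(d, d), f(d, d)) ⊗ g(a ⊗ b ⊗ b ⊗ b ⊗ c ⊗ d ⊗ d, a ⊗ b ⊗ c ⊗ d ⊗ d, a) ⊗ g(f(f(c ⊗ d, h(c, b)), a ⊗ b ⊗ f(b, d)), h(f(g(d, a, b), a ⊗ d), f(a ⊗ d, b ⊗ c ⊗ d)), b ⊗ b ⊗ b ⊗ g(d, b, c) ⊗ h(a, c)), d, a)
Right:  a ⊗ g(d ⊗ g(f(f(c ⊗ d, h(c, b)), f(b, d) ⊗ b ⊗ a), h(f(g(d, a, b), a ⊗ d), f(d ⊗ a, c ⊗ (d ⊗ b))), (g(d, b, c) ⊗ (b ⊗ b)) ⊗ (b ⊗ h(inv(inv(a)), c))) ⊗ (g(d ⊗ b ⊗ b ⊗ c ⊗ a ⊗ b ⊗ d, c ⊗ ((d ⊗ (a ⊗ inv(a))) ⊗ d) ⊗ (b ⊗ a), a) ⊗ f(h(d, d), inv(inv(f(d, d))))) ⊗ f(b ⊗ c ⊗ b, b ⊗ c), d, a)
  Push inv inside:  distribute inv over ⊗ and collapse double inv
  Collect:  a ⊗ g(d ⊗ f(b ⊗ b ⊗ c, b ⊗ c) ⊗ f(h(d, d), f(d, d)) ⊗ g(a ⊗ b ⊗ b ⊗ b ⊗ c ⊗ d ⊗ d, a ⊗ b ⊗ c ⊗ d ⊗ d, a) ⊗ g(f(f(c ⊗ d, h(c, b)), a ⊗ b ⊗ f(b, d)), h(f(g(d, a, b), a ⊗ d), f(a ⊗ d, b ⊗ c ⊗ d)), b ⊗ b ⊗ b ⊗ g(d, b, c) ⊗ h(a, c)), d, a)

Answer: yes — both canonical forms are a ⊗ g(d ⊗ f(b ⊗ b ⊗ c, b ⊗ c) ⊗ f(h(d, d), f(d, d)) ⊗ g(a ⊗ b ⊗ b ⊗ b ⊗ c ⊗ d ⊗ d, a ⊗ b ⊗ c ⊗ d ⊗ d, a) ⊗ g(f(f(c ⊗ d, h(c, b)), a ⊗ b ⊗ f(b, d)), h(f(g(d, a, b), a ⊗ d), f(a ⊗ d, b ⊗ c ⊗ d)), b ⊗ b ⊗ b ⊗ g(d, b, c) ⊗ h(a, c)), d, a)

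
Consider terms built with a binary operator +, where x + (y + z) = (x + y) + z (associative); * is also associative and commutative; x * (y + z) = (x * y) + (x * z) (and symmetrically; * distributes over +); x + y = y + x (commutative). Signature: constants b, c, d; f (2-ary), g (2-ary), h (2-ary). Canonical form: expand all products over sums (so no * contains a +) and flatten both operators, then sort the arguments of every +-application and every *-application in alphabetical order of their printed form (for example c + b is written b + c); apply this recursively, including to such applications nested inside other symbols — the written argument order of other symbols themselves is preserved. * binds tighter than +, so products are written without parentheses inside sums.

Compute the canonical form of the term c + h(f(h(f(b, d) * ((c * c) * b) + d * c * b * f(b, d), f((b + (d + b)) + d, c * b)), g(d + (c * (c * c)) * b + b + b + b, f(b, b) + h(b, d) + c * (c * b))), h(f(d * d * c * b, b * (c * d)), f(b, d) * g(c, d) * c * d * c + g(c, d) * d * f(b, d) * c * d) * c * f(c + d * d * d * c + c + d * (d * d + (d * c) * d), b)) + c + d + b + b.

Answer: b + b + c + c + d + h(f(h(b * c * c * f(b, d) + b * c * d * f(b, d), f(b + b + d + d, b * c)), g(b + b + b + b * c * c * c + d, b * c * c + f(b, b) + h(b, d))), c * f(c + c + c * d * d * d + c * d * d * d + d * d * d, b) * h(f(b * c * d * d, b * c * d), c * c * d * f(b, d) * g(c, d) + c * d * d * f(b, d) * g(c, d)))

Derivation:
Expand:  c + h(f(h(b * c * c * f(b, d) + b * c * d * f(b, d), f(b + b + d + d, b * c)), g(b + b + b + b * c * c * c + d, b * c * c + f(b, b) + h(b, d))), c * f(c + c + c * d * d * d + c * d * d * d + d * d * d, b) * h(f(b * c * d * d, b * c * d), c * c * d * f(b, d) * g(c, d) + c * d * d * f(b, d) * g(c, d))) + c + d + b + b
Sort:  b + b + c + c + d + h(f(h(b * c * c * f(b, d) + b * c * d * f(b, d), f(b + b + d + d, b * c)), g(b + b + b + b * c * c * c + d, b * c * c + f(b, b) + h(b, d))), c * f(c + c + c * d * d * d + c * d * d * d + d * d * d, b) * h(f(b * c * d * d, b * c * d), c * c * d * f(b, d) * g(c, d) + c * d * d * f(b, d) * g(c, d)))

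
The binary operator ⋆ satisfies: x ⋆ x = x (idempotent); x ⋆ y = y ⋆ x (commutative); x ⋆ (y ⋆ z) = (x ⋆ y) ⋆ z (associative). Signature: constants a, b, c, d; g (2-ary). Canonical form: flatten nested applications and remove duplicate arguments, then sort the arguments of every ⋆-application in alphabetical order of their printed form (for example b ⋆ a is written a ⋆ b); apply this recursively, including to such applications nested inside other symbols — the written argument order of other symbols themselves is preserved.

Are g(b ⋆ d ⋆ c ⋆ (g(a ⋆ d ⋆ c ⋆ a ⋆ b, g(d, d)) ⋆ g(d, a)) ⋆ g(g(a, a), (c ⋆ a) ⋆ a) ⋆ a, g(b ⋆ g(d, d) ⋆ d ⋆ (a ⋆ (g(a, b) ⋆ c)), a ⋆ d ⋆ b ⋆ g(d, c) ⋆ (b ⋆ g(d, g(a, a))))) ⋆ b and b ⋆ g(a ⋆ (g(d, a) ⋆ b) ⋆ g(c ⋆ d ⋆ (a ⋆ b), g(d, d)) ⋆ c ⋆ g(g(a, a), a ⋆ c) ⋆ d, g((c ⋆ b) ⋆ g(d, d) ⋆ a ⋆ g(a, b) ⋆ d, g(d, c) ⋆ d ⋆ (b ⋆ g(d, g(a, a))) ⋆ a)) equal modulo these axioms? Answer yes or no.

Answer: yes — both canonical forms are b ⋆ g(a ⋆ b ⋆ c ⋆ d ⋆ g(a ⋆ b ⋆ c ⋆ d, g(d, d)) ⋆ g(d, a) ⋆ g(g(a, a), a ⋆ c), g(a ⋆ b ⋆ c ⋆ d ⋆ g(a, b) ⋆ g(d, d), a ⋆ b ⋆ d ⋆ g(d, c) ⋆ g(d, g(a, a))))

Derivation:
Left:  g(b ⋆ d ⋆ c ⋆ (g(a ⋆ d ⋆ c ⋆ a ⋆ b, g(d, d)) ⋆ g(d, a)) ⋆ g(g(a, a), (c ⋆ a) ⋆ a) ⋆ a, g(b ⋆ g(d, d) ⋆ d ⋆ (a ⋆ (g(a, b) ⋆ c)), a ⋆ d ⋆ b ⋆ g(d, c) ⋆ (b ⋆ g(d, g(a, a))))) ⋆ b
  Simplify inside:  g(b ⋆ d ⋆ c ⋆ (g(a ⋆ d ⋆ c ⋆ a ⋆ b, g(d, d)) ⋆ g(d, a)) ⋆ g(g(a, a), (c ⋆ a) ⋆ a) ⋆ a, g(b ⋆ g(d, d) ⋆ d ⋆ (a ⋆ (g(a, b) ⋆ c)), a ⋆ d ⋆ b ⋆ g(d, c) ⋆ (b ⋆ g(d, g(a, a)))))  →  g(a ⋆ b ⋆ c ⋆ d ⋆ g(a ⋆ b ⋆ c ⋆ d, g(d, d)) ⋆ g(d, a) ⋆ g(g(a, a), a ⋆ c), g(a ⋆ b ⋆ c ⋆ d ⋆ g(a, b) ⋆ g(d, d), a ⋆ b ⋆ d ⋆ g(d, c) ⋆ g(d, g(a, a))))
  Order the arguments:  b ⋆ g(a ⋆ b ⋆ c ⋆ d ⋆ g(a ⋆ b ⋆ c ⋆ d, g(d, d)) ⋆ g(d, a) ⋆ g(g(a, a), a ⋆ c), g(a ⋆ b ⋆ c ⋆ d ⋆ g(a, b) ⋆ g(d, d), a ⋆ b ⋆ d ⋆ g(d, c) ⋆ g(d, g(a, a))))
Right:  b ⋆ g(a ⋆ (g(d, a) ⋆ b) ⋆ g(c ⋆ d ⋆ (a ⋆ b), g(d, d)) ⋆ c ⋆ g(g(a, a), a ⋆ c) ⋆ d, g((c ⋆ b) ⋆ g(d, d) ⋆ a ⋆ g(a, b) ⋆ d, g(d, c) ⋆ d ⋆ (b ⋆ g(d, g(a, a))) ⋆ a))
  Simplify inside:  g(a ⋆ (g(d, a) ⋆ b) ⋆ g(c ⋆ d ⋆ (a ⋆ b), g(d, d)) ⋆ c ⋆ g(g(a, a), a ⋆ c) ⋆ d, g((c ⋆ b) ⋆ g(d, d) ⋆ a ⋆ g(a, b) ⋆ d, g(d, c) ⋆ d ⋆ (b ⋆ g(d, g(a, a))) ⋆ a))  →  g(a ⋆ b ⋆ c ⋆ d ⋆ g(a ⋆ b ⋆ c ⋆ d, g(d, d)) ⋆ g(d, a) ⋆ g(g(a, a), a ⋆ c), g(a ⋆ b ⋆ c ⋆ d ⋆ g(a, b) ⋆ g(d, d), a ⋆ b ⋆ d ⋆ g(d, c) ⋆ g(d, g(a, a))))
  Sort arguments:  b ⋆ g(a ⋆ b ⋆ c ⋆ d ⋆ g(a ⋆ b ⋆ c ⋆ d, g(d, d)) ⋆ g(d, a) ⋆ g(g(a, a), a ⋆ c), g(a ⋆ b ⋆ c ⋆ d ⋆ g(a, b) ⋆ g(d, d), a ⋆ b ⋆ d ⋆ g(d, c) ⋆ g(d, g(a, a))))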